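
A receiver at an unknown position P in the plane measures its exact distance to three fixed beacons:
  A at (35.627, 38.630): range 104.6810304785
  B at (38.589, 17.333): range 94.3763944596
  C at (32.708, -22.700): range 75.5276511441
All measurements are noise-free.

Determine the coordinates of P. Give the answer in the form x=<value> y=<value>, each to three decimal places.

x=-42.337 y=-31.225

eq1: (x − 35.627)² + (y − 38.630)² = 104.6810304785²
eq2: (x − 38.589)² + (y − 17.333)² = 94.3763944596²
eq3: (x − 32.708)² + (y + 22.700)² = 75.5276511441²
eq3−eq2, eq3−eq1 (x²,y² cancel):
  11.762·x + 80.066·y = -2998.037198
  5.838·x + 122.660·y = -4077.235290
det = 11.762·122.660 − 80.066·5.838 = 975.301612
x = (-2998.037198·122.660 − 80.066·-4077.235290) / 975.301612 = -42.336977
y = (11.762·-4077.235290 − -2998.037198·5.838) / 975.301612 = -31.225110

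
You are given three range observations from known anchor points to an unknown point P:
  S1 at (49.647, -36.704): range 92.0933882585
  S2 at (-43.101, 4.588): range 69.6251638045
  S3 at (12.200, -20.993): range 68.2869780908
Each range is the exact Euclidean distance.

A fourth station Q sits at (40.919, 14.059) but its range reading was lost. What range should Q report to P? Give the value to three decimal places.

44.128

eq1: (x − 49.647)² + (y + 36.704)² = 92.0933882585²
eq2: (x + 43.101)² + (y − 4.588)² = 69.6251638045²
eq3: (x − 12.200)² + (y + 20.993)² = 68.2869780908²
eq2−eq1, eq2−eq3 (x²,y² cancel):
  185.496·x − 82.584·y = -1700.266446
  110.602·x − 51.162·y = -1104.647838
det = 185.496·-51.162 − -82.584·110.602 = -356.390784
x = (-1700.266446·-51.162 − -82.584·-1104.647838) / -356.390784 = 11.889211
y = (185.496·-1104.647838 − -1700.266446·110.602) / -356.390784 = 47.293271
|P − Q| = √((11.889211 − 40.919)² + (47.293271 − 14.059)²) = 44.127604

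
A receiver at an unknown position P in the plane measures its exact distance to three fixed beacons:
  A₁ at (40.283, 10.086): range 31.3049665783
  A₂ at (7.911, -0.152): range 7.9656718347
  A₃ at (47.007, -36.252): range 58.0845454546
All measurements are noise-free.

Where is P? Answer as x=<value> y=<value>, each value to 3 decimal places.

x=9.067 y=7.729

eq1: (x − 40.283)² + (y − 10.086)² = 31.3049665783²
eq2: (x − 7.911)² + (y + 0.152)² = 7.9656718347²
eq3: (x − 47.007)² + (y + 36.252)² = 58.0845454546²
eq1−eq2, eq1−eq3 (x²,y² cancel):
  -64.744·x − 20.476·y = -745.291455
  13.448·x − 92.676·y = -594.395420
det = -64.744·-92.676 − -20.476·13.448 = 6275.576192
x = (-745.291455·-92.676 − -20.476·-594.395420) / 6275.576192 = 9.066863
y = (-64.744·-594.395420 − -745.291455·13.448) / 6275.576192 = 7.729365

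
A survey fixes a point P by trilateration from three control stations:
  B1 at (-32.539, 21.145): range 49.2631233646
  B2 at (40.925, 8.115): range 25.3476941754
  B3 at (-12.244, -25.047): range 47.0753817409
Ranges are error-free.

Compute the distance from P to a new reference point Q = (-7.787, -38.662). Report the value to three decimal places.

eq1: (x + 32.539)² + (y − 21.145)² = 49.2631233646²
eq2: (x − 40.925)² + (y − 8.115)² = 25.3476941754²
eq3: (x + 12.244)² + (y + 25.047)² = 47.0753817409²
eq3−eq1, eq3−eq2 (x²,y² cancel):
  -40.590·x + 92.384·y = 517.866043
  106.338·x + 66.324·y = 2537.027071
det = -40.590·66.324 − 92.384·106.338 = -12516.020952
x = (517.866043·66.324 − 92.384·2537.027071) / -12516.020952 = 15.982217
y = (-40.590·2537.027071 − 517.866043·106.338) / -12516.020952 = 12.627557
|P − Q| = √((15.982217 − -7.787)² + (12.627557 − -38.662)²) = 56.529588

56.530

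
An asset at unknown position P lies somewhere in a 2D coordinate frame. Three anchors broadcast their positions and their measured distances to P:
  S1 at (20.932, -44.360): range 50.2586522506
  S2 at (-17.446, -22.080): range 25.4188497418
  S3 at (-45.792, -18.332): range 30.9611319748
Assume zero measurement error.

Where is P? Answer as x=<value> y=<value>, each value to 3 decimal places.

x=-29.326 y=-44.552

eq1: (x − 20.932)² + (y + 44.360)² = 50.2586522506²
eq2: (x + 17.446)² + (y + 22.080)² = 25.4188497418²
eq3: (x + 45.792)² + (y + 18.332)² = 30.9611319748²
eq2−eq3, eq2−eq1 (x²,y² cancel):
  -56.692·x + 7.496·y = 1328.606401
  76.756·x − 44.560·y = -265.745296
det = -56.692·-44.560 − 7.496·76.756 = 1950.832544
x = (1328.606401·-44.560 − 7.496·-265.745296) / 1950.832544 = -29.326287
y = (-56.692·-265.745296 − 1328.606401·76.756) / 1950.832544 = -44.551687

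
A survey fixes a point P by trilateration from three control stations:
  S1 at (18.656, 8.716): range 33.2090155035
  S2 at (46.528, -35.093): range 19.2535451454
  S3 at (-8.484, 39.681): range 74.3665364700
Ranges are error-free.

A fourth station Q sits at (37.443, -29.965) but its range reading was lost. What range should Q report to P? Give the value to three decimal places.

eq1: (x − 18.656)² + (y − 8.716)² = 33.2090155035²
eq2: (x − 46.528)² + (y + 35.093)² = 19.2535451454²
eq3: (x + 8.484)² + (y − 39.681)² = 74.3665364700²
eq2−eq3, eq2−eq1 (x²,y² cancel):
  -110.024·x + 149.548·y = -6909.496162
  -55.744·x + 87.618·y = -3704.498151
det = -110.024·87.618 − 149.548·-55.744 = -1303.679120
x = (-6909.496162·87.618 − 149.548·-3704.498151) / -1303.679120 = 39.423770
y = (-110.024·-3704.498151 − -6909.496162·-55.744) / -1303.679120 = -17.198059
|P − Q| = √((39.423770 − 37.443)² + (-17.198059 − -29.965)²) = 12.919684

12.920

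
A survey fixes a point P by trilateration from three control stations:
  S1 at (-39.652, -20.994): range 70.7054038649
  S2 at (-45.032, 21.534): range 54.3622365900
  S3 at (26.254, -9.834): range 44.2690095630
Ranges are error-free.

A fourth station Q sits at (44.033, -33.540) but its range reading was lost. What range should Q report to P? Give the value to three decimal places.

73.424

eq1: (x + 39.652)² + (y + 20.994)² = 70.7054038649²
eq2: (x + 45.032)² + (y − 21.534)² = 54.3622365900²
eq3: (x − 26.254)² + (y + 9.834)² = 44.2690095630²
eq1−eq2, eq1−eq3 (x²,y² cancel):
  -10.760·x + 85.056·y = 2522.566409
  131.812·x + 22.320·y = 1812.459860
det = -10.760·22.320 − 85.056·131.812 = -11451.564672
x = (2522.566409·22.320 − 85.056·1812.459860) / -11451.564672 = 8.545287
y = (-10.760·1812.459860 − 2522.566409·131.812) / -11451.564672 = 30.738733
|P − Q| = √((8.545287 − 44.033)² + (30.738733 − -33.540)²) = 73.424338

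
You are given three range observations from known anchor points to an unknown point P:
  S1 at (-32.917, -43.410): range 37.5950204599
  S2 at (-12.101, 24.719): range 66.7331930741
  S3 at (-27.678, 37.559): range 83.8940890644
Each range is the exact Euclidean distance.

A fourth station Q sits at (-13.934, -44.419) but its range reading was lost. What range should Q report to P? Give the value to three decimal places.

18.991

eq1: (x + 32.917)² + (y + 43.410)² = 37.5950204599²
eq2: (x + 12.101)² + (y − 24.719)² = 66.7331930741²
eq3: (x + 27.678)² + (y − 37.559)² = 83.8940890644²
eq2−eq3, eq2−eq1 (x²,y² cancel):
  -31.154·x + 25.680·y = -1165.612119
  -41.632·x − 136.258·y = 5250.427321
det = -31.154·-136.258 − 25.680·-41.632 = 5314.091492
x = (-1165.612119·-136.258 − 25.680·5250.427321) / 5314.091492 = 4.514977
y = (-31.154·5250.427321 − -1165.612119·-41.632) / 5314.091492 = -39.912481
|P − Q| = √((4.514977 − -13.934)² + (-39.912481 − -44.419)²) = 18.991405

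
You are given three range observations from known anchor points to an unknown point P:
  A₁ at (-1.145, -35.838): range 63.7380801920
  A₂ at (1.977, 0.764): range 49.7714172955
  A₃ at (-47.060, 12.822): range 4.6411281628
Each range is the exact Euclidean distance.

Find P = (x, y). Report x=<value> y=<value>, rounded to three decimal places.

x=-47.238 y=8.184

eq1: (x + 1.145)² + (y + 35.838)² = 63.7380801920²
eq2: (x − 1.977)² + (y − 0.764)² = 49.7714172955²
eq3: (x + 47.060)² + (y − 12.822)² = 4.6411281628²
eq2−eq1, eq2−eq3 (x²,y² cancel):
  -6.244·x − 73.204·y = -304.167843
  -98.074·x + 24.116·y = 4830.208968
det = -6.244·24.116 − -73.204·-98.074 = -7329.989400
x = (-304.167843·24.116 − -73.204·4830.208968) / -7329.989400 = -47.238173
y = (-6.244·4830.208968 − -304.167843·-98.074) / -7329.989400 = 8.184293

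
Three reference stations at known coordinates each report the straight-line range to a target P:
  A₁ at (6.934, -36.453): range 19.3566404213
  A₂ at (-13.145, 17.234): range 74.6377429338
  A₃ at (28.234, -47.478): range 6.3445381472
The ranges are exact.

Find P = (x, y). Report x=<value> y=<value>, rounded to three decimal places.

x=21.992 y=-48.616

eq1: (x − 6.934)² + (y + 36.453)² = 19.3566404213²
eq2: (x + 13.145)² + (y − 17.234)² = 74.6377429338²
eq3: (x − 28.234)² + (y + 47.478)² = 6.3445381472²
eq2−eq3, eq2−eq1 (x²,y² cancel):
  82.758·x − 129.424·y = 8112.056965
  40.158·x − 107.374·y = 6103.212926
det = 82.758·-107.374 − -129.424·40.158 = -3688.648500
x = (8112.056965·-107.374 − -129.424·6103.212926) / -3688.648500 = 21.992276
y = (82.758·6103.212926 − 8112.056965·40.158) / -3688.648500 = -48.615560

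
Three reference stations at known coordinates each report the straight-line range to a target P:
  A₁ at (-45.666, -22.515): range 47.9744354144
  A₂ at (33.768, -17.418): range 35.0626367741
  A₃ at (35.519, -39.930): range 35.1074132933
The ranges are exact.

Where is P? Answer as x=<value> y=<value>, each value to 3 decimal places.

x=1.519 y=-31.181

eq1: (x + 45.666)² + (y + 22.515)² = 47.9744354144²
eq2: (x − 33.768)² + (y + 17.418)² = 35.0626367741²
eq3: (x − 35.519)² + (y + 39.930)² = 35.1074132933²
eq2−eq3, eq2−eq1 (x²,y² cancel):
  3.502·x − 45.024·y = 1409.197742
  -158.868·x − 10.194·y = 76.486277
det = 3.502·-10.194 − -45.024·-158.868 = -7188.572220
x = (1409.197742·-10.194 − -45.024·76.486277) / -7188.572220 = 1.519306
y = (3.502·76.486277 − 1409.197742·-158.868) / -7188.572220 = -31.180640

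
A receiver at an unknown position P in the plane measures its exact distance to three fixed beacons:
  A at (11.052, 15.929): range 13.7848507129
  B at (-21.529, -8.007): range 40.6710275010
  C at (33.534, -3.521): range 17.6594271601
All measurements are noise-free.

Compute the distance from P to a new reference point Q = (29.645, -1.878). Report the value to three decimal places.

eq1: (x − 11.052)² + (y − 15.929)² = 13.7848507129²
eq2: (x + 21.529)² + (y + 8.007)² = 40.6710275010²
eq3: (x − 33.534)² + (y + 3.521)² = 17.6594271601²
eq2−eq1, eq2−eq3 (x²,y² cancel):
  65.162·x + 47.872·y = 1312.380224
  110.126·x + 8.972·y = 1951.593817
det = 65.162·8.972 − 47.872·110.126 = -4687.318408
x = (1312.380224·8.972 − 47.872·1951.593817) / -4687.318408 = 17.419773
y = (65.162·1951.593817 − 1312.380224·110.126) / -4687.318408 = 3.703061
|P − Q| = √((17.419773 − 29.645)² + (3.703061 − -1.878)²) = 13.438914

13.439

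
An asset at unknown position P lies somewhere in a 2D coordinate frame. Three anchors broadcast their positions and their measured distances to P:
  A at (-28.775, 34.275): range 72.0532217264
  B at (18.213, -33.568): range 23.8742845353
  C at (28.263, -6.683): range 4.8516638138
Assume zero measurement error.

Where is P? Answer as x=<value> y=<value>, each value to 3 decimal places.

x=26.982 y=-11.363

eq1: (x + 28.775)² + (y − 34.275)² = 72.0532217264²
eq2: (x − 18.213)² + (y + 33.568)² = 23.8742845353²
eq3: (x − 28.263)² + (y + 6.683)² = 4.8516638138²
eq1−eq2, eq1−eq3 (x²,y² cancel):
  93.976·x − 135.686·y = 4077.433042
  114.076·x − 81.916·y = 4008.811527
det = 93.976·-81.916 − -135.686·114.076 = 7780.378120
x = (4077.433042·-81.916 − -135.686·4008.811527) / 7780.378120 = 26.982313
y = (93.976·4008.811527 − 4077.433042·114.076) / 7780.378120 = -11.362581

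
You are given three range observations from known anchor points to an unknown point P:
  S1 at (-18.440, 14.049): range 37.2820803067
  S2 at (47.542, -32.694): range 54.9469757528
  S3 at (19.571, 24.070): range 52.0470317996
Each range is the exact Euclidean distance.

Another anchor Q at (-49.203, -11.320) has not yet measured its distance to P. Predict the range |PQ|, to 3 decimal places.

eq1: (x + 18.440)² + (y − 14.049)² = 37.2820803067²
eq2: (x − 47.542)² + (y + 32.694)² = 54.9469757528²
eq3: (x − 19.571)² + (y − 24.070)² = 52.0470317996²
eq3−eq1, eq3−eq2 (x²,y² cancel):
  -76.022·x − 20.042·y = 893.959067
  55.942·x − 113.528·y = 2056.473834
det = -76.022·-113.528 − -20.042·55.942 = 9751.815180
x = (893.959067·-113.528 − -20.042·2056.473834) / 9751.815180 = -6.180750
y = (-76.022·2056.473834 − 893.959067·55.942) / 9751.815180 = -21.159867
|P − Q| = √((-6.180750 − -49.203)² + (-21.159867 − -11.320)²) = 44.133173

44.133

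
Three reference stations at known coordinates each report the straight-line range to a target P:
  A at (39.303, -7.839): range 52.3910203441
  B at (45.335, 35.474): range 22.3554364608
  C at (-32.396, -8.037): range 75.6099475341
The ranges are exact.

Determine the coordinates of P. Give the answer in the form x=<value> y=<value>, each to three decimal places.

x=24.041 y=42.280

eq1: (x − 39.303)² + (y + 7.839)² = 52.3910203441²
eq2: (x − 45.335)² + (y − 35.474)² = 22.3554364608²
eq3: (x + 32.396)² + (y + 8.037)² = 75.6099475341²
eq3−eq2, eq3−eq1 (x²,y² cancel):
  155.462·x + 87.022·y = 7416.671343
  143.398·x + 0.396·y = 3464.126698
det = 155.462·0.396 − 87.022·143.398 = -12417.217804
x = (7416.671343·0.396 − 87.022·3464.126698) / -12417.217804 = 24.040670
y = (155.462·3464.126698 − 7416.671343·143.398) / -12417.217804 = 42.279662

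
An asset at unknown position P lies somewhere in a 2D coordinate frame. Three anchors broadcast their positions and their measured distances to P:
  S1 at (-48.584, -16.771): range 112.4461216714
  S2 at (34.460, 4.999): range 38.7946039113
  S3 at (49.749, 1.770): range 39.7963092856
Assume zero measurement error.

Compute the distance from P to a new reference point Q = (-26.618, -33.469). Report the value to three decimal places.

105.485

eq1: (x + 48.584)² + (y + 16.771)² = 112.4461216714²
eq2: (x − 34.460)² + (y − 4.999)² = 38.7946039113²
eq3: (x − 49.749)² + (y − 1.770)² = 39.7963092856²
eq3−eq2, eq3−eq1 (x²,y² cancel):
  -30.578·x + 6.458·y = -1186.889360
  -196.666·x − 37.082·y = -10896.808450
det = -30.578·-37.082 − 6.458·-196.666 = 2403.962424
x = (-1186.889360·-37.082 − 6.458·-10896.808450) / 2403.962424 = 47.581368
y = (-30.578·-10896.808450 − -1186.889360·-196.666) / 2403.962424 = 41.507232
|P − Q| = √((47.581368 − -26.618)² + (41.507232 − -33.469)²) = 105.484509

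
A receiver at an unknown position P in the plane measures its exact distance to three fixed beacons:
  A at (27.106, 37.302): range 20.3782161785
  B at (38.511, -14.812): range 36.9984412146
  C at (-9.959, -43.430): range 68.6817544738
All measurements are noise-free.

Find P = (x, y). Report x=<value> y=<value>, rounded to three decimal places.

eq1: (x − 27.106)² + (y − 37.302)² = 20.3782161785²
eq2: (x − 38.511)² + (y + 14.812)² = 36.9984412146²
eq3: (x + 9.959)² + (y + 43.430)² = 68.6817544738²
eq2−eq3, eq2−eq1 (x²,y² cancel):
  -96.940·x − 57.236·y = -3065.444629
  -22.810·x + 104.228·y = 1377.294933
det = -96.940·104.228 − -57.236·-22.810 = -11409.415480
x = (-3065.444629·104.228 − -57.236·1377.294933) / -11409.415480 = 21.094359
y = (-96.940·1377.294933 − -3065.444629·-22.810) / -11409.415480 = 17.830691

x=21.094 y=17.831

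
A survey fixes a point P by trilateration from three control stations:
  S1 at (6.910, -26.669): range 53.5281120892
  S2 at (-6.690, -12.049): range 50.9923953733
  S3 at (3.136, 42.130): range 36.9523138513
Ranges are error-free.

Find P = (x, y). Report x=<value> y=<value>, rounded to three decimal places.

x=32.845 y=20.156

eq1: (x − 6.910)² + (y + 26.669)² = 53.5281120892²
eq2: (x + 6.690)² + (y + 12.049)² = 50.9923953733²
eq3: (x − 3.136)² + (y − 42.130)² = 36.9523138513²
eq3−eq1, eq3−eq2 (x²,y² cancel):
  7.548·x − 137.598·y = -2525.573020
  -19.652·x − 108.358·y = -2829.587782
det = 7.548·-108.358 − -137.598·-19.652 = -3521.962080
x = (-2525.573020·-108.358 − -137.598·-2829.587782) / -3521.962080 = 32.845208
y = (7.548·-2829.587782 − -2525.573020·-19.652) / -3521.962080 = 20.156461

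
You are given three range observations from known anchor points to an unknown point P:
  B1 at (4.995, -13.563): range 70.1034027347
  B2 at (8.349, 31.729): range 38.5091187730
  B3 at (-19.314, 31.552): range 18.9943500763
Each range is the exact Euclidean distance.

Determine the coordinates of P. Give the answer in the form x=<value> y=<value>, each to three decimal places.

eq1: (x − 4.995)² + (y + 13.563)² = 70.1034027347²
eq2: (x − 8.349)² + (y − 31.729)² = 38.5091187730²
eq3: (x + 19.314)² + (y − 31.552)² = 18.9943500763²
eq1−eq2, eq1−eq3 (x²,y² cancel):
  6.708·x + 90.584·y = 4299.065094
  -48.618·x + 90.230·y = 5713.356046
det = 6.708·90.230 − 90.584·-48.618 = 5009.275752
x = (4299.065094·90.230 − 90.584·5713.356046) / 5009.275752 = -25.878791
y = (6.708·5713.356046 − 4299.065094·-48.618) / 5009.275752 = 49.375828

x=-25.879 y=49.376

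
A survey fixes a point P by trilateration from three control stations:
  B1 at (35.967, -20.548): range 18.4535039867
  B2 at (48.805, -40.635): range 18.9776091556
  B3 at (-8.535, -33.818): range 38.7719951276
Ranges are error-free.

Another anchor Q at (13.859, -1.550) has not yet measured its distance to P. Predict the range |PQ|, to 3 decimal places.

39.880

eq1: (x − 35.967)² + (y + 20.548)² = 18.4535039867²
eq2: (x − 48.805)² + (y + 40.635)² = 18.9776091556²
eq3: (x + 8.535)² + (y + 33.818)² = 38.7719951276²
eq2−eq3, eq2−eq1 (x²,y² cancel):
  -114.680·x + 13.634·y = -3959.745858
  -25.676·x + 40.174·y = -2297.668017
det = -114.680·40.174 − 13.634·-25.676 = -4257.087736
x = (-3959.745858·40.174 − 13.634·-2297.668017) / -4257.087736 = 30.009347
y = (-114.680·-2297.668017 − -3959.745858·-25.676) / -4257.087736 = -38.013342
|P − Q| = √((30.009347 − 13.859)² + (-38.013342 − -1.550)²) = 39.879933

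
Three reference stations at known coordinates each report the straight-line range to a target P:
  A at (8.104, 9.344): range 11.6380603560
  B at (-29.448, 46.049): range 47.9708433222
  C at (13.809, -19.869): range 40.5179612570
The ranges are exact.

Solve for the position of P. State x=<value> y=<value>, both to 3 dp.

eq1: (x − 8.104)² + (y − 9.344)² = 11.6380603560²
eq2: (x + 29.448)² + (y − 46.049)² = 47.9708433222²
eq3: (x − 13.809)² + (y + 19.869)² = 40.5179612570²
eq2−eq3, eq2−eq1 (x²,y² cancel):
  86.514·x − 131.836·y = -1742.732838
  75.104·x − 73.410·y = -668.952593
det = 86.514·-73.410 − -131.836·75.104 = 3550.418204
x = (-1742.732838·-73.410 − -131.836·-668.952593) / 3550.418204 = 11.193606
y = (86.514·-668.952593 − -1742.732838·75.104) / 3550.418204 = 20.564463

x=11.194 y=20.564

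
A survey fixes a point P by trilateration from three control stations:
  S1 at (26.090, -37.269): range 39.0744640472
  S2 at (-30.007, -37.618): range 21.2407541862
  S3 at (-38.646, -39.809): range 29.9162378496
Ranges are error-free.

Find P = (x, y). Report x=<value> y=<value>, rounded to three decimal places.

eq1: (x − 26.090)² + (y + 37.269)² = 39.0744640472²
eq2: (x + 30.007)² + (y + 37.618)² = 21.2407541862²
eq3: (x + 38.646)² + (y + 39.809)² = 29.9162378496²
eq2−eq3, eq2−eq1 (x²,y² cancel):
  -17.278·x − 4.382·y = 318.924175
  112.194·x + 0.698·y = -1321.511614
det = -17.278·0.698 − -4.382·112.194 = 479.574064
x = (318.924175·0.698 − -4.382·-1321.511614) / 479.574064 = -11.610834
y = (-17.278·-1321.511614 − 318.924175·112.194) / 479.574064 = -26.999586

x=-11.611 y=-27.000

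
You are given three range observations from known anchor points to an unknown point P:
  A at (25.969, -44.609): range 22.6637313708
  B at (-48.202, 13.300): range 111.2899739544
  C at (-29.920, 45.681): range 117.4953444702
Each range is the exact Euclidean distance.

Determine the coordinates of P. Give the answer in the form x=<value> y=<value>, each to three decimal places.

eq1: (x − 25.969)² + (y + 44.609)² = 22.6637313708²
eq2: (x + 48.202)² + (y − 13.300)² = 111.2899739544²
eq3: (x + 29.920)² + (y − 45.681)² = 117.4953444702²
eq1−eq2, eq1−eq3 (x²,y² cancel):
  -148.342·x + 115.818·y = -12035.842621
  -111.778·x + 180.580·y = -12973.902934
det = -148.342·180.580 − 115.818·-111.778 = -13841.693956
x = (-12035.842621·180.580 − 115.818·-12973.902934) / -13841.693956 = 48.463792
y = (-148.342·-12973.902934 − -12035.842621·-111.778) / -13841.693956 = -41.846922

x=48.464 y=-41.847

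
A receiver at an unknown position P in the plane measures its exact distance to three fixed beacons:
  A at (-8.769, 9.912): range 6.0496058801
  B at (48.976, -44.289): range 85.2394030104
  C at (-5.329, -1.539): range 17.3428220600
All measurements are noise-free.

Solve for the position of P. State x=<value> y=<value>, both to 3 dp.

x=-13.390 y=13.817

eq1: (x + 8.769)² + (y − 9.912)² = 6.0496058801²
eq2: (x − 48.976)² + (y + 44.289)² = 85.2394030104²
eq3: (x + 5.329)² + (y + 1.539)² = 17.3428220600²
eq1−eq2, eq1−eq3 (x²,y² cancel):
  115.490·x − 108.402·y = -3044.137102
  6.880·x − 22.902·y = -408.552089
det = 115.490·-22.902 − -108.402·6.880 = -1899.146220
x = (-3044.137102·-22.902 − -108.402·-408.552089) / -1899.146220 = -13.389682
y = (115.490·-408.552089 − -3044.137102·6.880) / -1899.146220 = 13.816744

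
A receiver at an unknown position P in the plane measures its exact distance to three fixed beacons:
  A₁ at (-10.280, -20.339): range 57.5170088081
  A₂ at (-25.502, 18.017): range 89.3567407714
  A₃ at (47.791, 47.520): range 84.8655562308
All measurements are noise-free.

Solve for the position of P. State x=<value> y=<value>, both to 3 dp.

eq1: (x + 10.280)² + (y + 20.339)² = 57.5170088081²
eq2: (x + 25.502)² + (y − 18.017)² = 89.3567407714²
eq3: (x − 47.791)² + (y − 47.520)² = 84.8655562308²
eq1−eq3, eq1−eq2 (x²,y² cancel):
  116.142·x + 135.718·y = 128.820428
  -30.444·x + 76.712·y = -4220.809847
det = 116.142·76.712 − 135.718·-30.444 = 13041.283896
x = (128.820428·76.712 − 135.718·-4220.809847) / 13041.283896 = 44.682866
y = (116.142·-4220.809847 − 128.820428·-30.444) / 13041.283896 = -37.288621

x=44.683 y=-37.289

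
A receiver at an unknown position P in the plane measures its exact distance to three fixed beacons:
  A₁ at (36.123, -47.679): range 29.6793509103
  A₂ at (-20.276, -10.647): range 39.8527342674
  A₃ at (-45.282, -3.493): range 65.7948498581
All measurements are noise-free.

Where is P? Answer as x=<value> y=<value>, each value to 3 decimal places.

eq1: (x − 36.123)² + (y + 47.679)² = 29.6793509103²
eq2: (x + 20.276)² + (y + 10.647)² = 39.8527342674²
eq3: (x + 45.282)² + (y + 3.493)² = 65.7948498581²
eq3−eq1, eq3−eq2 (x²,y² cancel):
  162.810·x − 88.372·y = 4963.595994
  50.012·x − 14.308·y = 1202.536051
det = 162.810·-14.308 − -88.372·50.012 = 2090.174984
x = (4963.595994·-14.308 − -88.372·1202.536051) / 2090.174984 = 16.865279
y = (162.810·1202.536051 − 4963.595994·50.012) / 2090.174984 = -25.095731

x=16.865 y=-25.096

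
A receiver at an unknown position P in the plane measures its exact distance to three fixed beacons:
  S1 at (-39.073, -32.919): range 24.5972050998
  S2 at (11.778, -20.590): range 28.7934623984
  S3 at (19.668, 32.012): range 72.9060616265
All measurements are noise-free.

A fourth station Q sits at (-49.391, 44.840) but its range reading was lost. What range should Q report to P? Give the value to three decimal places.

84.764

eq1: (x + 39.073)² + (y + 32.919)² = 24.5972050998²
eq2: (x − 11.778)² + (y + 20.590)² = 28.7934623984²
eq3: (x − 19.668)² + (y − 32.012)² = 72.9060616265²
eq1−eq2, eq1−eq3 (x²,y² cancel):
  101.702·x + 24.658·y = -2271.731484
  117.482·x + 129.862·y = -5909.032845
det = 101.702·129.862 − 24.658·117.482 = 10310.353968
x = (-2271.731484·129.862 − 24.658·-5909.032845) / 10310.353968 = -14.481235
y = (101.702·-5909.032845 − -2271.731484·117.482) / 10310.353968 = -32.401691
|P − Q| = √((-14.481235 − -49.391)² + (-32.401691 − 44.840)²) = 84.764205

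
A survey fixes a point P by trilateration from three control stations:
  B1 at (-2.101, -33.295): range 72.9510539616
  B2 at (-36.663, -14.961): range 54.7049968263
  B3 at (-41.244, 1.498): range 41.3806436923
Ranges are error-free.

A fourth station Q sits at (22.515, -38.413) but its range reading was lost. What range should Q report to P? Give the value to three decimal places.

87.075

eq1: (x + 2.101)² + (y + 33.295)² = 72.9510539616²
eq2: (x + 36.663)² + (y + 14.961)² = 54.7049968263²
eq3: (x + 41.244)² + (y − 1.498)² = 41.3806436923²
eq2−eq3, eq2−eq1 (x²,y² cancel):
  -9.162·x + 32.918·y = 1415.583455
  69.124·x − 36.668·y = -2784.255460
det = -9.162·-36.668 − 32.918·69.124 = -1939.471616
x = (1415.583455·-36.668 − 32.918·-2784.255460) / -1939.471616 = -20.492956
y = (-9.162·-2784.255460 − 1415.583455·69.124) / -1939.471616 = 37.299562
|P − Q| = √((-20.492956 − 22.515)² + (37.299562 − -38.413)²) = 87.075119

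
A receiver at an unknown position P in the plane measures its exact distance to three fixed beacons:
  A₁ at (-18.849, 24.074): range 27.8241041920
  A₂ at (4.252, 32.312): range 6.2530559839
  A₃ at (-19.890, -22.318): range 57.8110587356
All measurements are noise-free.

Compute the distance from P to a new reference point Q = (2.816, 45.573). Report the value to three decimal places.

18.606

eq1: (x + 18.849)² + (y − 24.074)² = 27.8241041920²
eq2: (x − 4.252)² + (y − 32.312)² = 6.2530559839²
eq3: (x + 19.890)² + (y + 22.318)² = 57.8110587356²
eq1−eq3, eq1−eq2 (x²,y² cancel):
  -2.082·x − 92.784·y = -2609.074791
  46.202·x + 16.476·y = 862.382636
det = -2.082·16.476 − -92.784·46.202 = 4252.503336
x = (-2609.074791·16.476 − -92.784·862.382636) / 4252.503336 = 8.707387
y = (-2.082·862.382636 − -2609.074791·46.202) / 4252.503336 = 27.924491
|P − Q| = √((8.707387 − 2.816)² + (27.924491 − 45.573)²) = 18.605867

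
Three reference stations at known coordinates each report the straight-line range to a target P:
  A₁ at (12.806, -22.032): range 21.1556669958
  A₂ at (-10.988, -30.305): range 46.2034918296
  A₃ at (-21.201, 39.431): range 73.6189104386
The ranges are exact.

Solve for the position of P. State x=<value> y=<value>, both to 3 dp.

eq1: (x − 12.806)² + (y + 22.032)² = 21.1556669958²
eq2: (x + 10.988)² + (y + 30.305)² = 46.2034918296²
eq3: (x + 21.201)² + (y − 39.431)² = 73.6189104386²
eq1−eq3, eq1−eq2 (x²,y² cancel):
  -68.014·x + 122.926·y = -3617.298226
  -47.588·x − 16.546·y = -1297.473902
det = -68.014·-16.546 − 122.926·-47.588 = 6975.162132
x = (-3617.298226·-16.546 − 122.926·-1297.473902) / 6975.162132 = 31.446594
y = (-68.014·-1297.473902 − -3617.298226·-47.588) / 6975.162132 = -12.027476

x=31.447 y=-12.027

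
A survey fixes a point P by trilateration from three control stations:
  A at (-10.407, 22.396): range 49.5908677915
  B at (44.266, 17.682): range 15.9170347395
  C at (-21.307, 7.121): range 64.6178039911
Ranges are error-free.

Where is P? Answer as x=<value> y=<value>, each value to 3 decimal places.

x=38.168 y=32.384

eq1: (x + 10.407)² + (y − 22.396)² = 49.5908677915²
eq2: (x − 44.266)² + (y − 17.682)² = 15.9170347395²
eq3: (x + 21.307)² + (y − 7.121)² = 64.6178039911²
eq3−eq2, eq3−eq1 (x²,y² cancel):
  131.146·x + 21.122·y = 5689.543588
  21.800·x + 30.550·y = 1821.395999
det = 131.146·30.550 − 21.122·21.800 = 3546.050700
x = (5689.543588·30.550 − 21.122·1821.395999) / 3546.050700 = 38.167540
y = (131.146·1821.395999 − 5689.543588·21.800) / 3546.050700 = 32.384407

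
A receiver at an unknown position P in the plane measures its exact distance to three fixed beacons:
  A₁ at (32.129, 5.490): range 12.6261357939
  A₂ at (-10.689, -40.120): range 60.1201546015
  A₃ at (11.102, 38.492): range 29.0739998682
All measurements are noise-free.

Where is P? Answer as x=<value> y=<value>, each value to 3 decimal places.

eq1: (x − 32.129)² + (y − 5.490)² = 12.6261357939²
eq2: (x + 10.689)² + (y + 40.120)² = 60.1201546015²
eq3: (x − 11.102)² + (y − 38.492)² = 29.0739998682²
eq2−eq1, eq2−eq3 (x²,y² cancel):
  85.636·x + 91.220·y = 2793.557304
  43.582·x + 157.224·y = 2650.154868
det = 85.636·157.224 − 91.220·43.582 = 9488.484424
x = (2793.557304·157.224 − 91.220·2650.154868) / 9488.484424 = 20.811240
y = (85.636·2650.154868 − 2793.557304·43.582) / 9488.484424 = 11.087108

x=20.811 y=11.087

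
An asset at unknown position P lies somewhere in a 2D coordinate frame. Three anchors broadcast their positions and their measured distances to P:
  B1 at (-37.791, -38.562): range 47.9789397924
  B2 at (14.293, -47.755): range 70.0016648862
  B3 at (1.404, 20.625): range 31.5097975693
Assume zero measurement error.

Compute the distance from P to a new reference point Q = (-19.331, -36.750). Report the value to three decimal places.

45.826

eq1: (x + 37.791)² + (y + 38.562)² = 47.9789397924²
eq2: (x − 14.293)² + (y + 47.755)² = 70.0016648862²
eq3: (x − 1.404)² + (y − 20.625)² = 31.5097975693²
eq3−eq1, eq3−eq2 (x²,y² cancel):
  -78.390·x − 118.374·y = 1178.714363
  25.778·x − 136.760·y = -1849.897711
det = -78.390·-136.760 − -118.374·25.778 = 13772.061372
x = (1178.714363·-136.760 − -118.374·-1849.897711) / 13772.061372 = -27.605219
y = (-78.390·-1849.897711 − 1178.714363·25.778) / 13772.061372 = 8.323270
|P − Q| = √((-27.605219 − -19.331)² + (8.323270 − -36.750)²) = 45.826437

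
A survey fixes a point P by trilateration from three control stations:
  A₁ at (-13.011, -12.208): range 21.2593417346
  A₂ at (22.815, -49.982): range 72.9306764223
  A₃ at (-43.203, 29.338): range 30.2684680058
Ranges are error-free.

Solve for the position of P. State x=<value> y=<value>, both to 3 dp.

eq1: (x + 13.011)² + (y + 12.208)² = 21.2593417346²
eq2: (x − 22.815)² + (y + 49.982)² = 72.9306764223²
eq3: (x + 43.203)² + (y − 29.338)² = 30.2684680058²
eq1−eq2, eq1−eq3 (x²,y² cancel):
  71.652·x − 75.548·y = -2166.520788
  -60.384·x + 83.092·y = 1944.675524
det = 71.652·83.092 − -75.548·-60.384 = 1391.817552
x = (-2166.520788·83.092 − -75.548·1944.675524) / 1391.817552 = -23.784870
y = (71.652·1944.675524 − -2166.520788·-60.384) / 1391.817552 = 6.119121

x=-23.785 y=6.119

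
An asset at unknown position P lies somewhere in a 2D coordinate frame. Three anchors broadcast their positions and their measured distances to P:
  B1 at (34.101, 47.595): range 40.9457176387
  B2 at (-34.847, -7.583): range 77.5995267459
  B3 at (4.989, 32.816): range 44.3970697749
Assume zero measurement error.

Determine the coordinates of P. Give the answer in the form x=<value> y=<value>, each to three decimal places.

eq1: (x − 34.101)² + (y − 47.595)² = 40.9457176387²
eq2: (x + 34.847)² + (y + 7.583)² = 77.5995267459²
eq3: (x − 4.989)² + (y − 32.816)² = 44.3970697749²
eq3−eq2, eq3−eq1 (x²,y² cancel):
  -79.672·x − 80.798·y = -3880.551426
  58.224·x + 29.558·y = 2620.930261
det = -79.672·29.558 − -80.798·58.224 = 2349.437776
x = (-3880.551426·29.558 − -80.798·2620.930261) / 2349.437776 = 41.313962
y = (-79.672·2620.930261 − -3880.551426·58.224) / 2349.437776 = 7.289604

x=41.314 y=7.290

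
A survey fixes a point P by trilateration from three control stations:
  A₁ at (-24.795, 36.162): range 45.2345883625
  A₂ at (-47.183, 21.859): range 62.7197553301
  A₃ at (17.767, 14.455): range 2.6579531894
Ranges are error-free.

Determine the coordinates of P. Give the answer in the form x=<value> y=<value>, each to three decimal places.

x=15.154 y=14.944

eq1: (x + 24.795)² + (y − 36.162)² = 45.2345883625²
eq2: (x + 47.183)² + (y − 21.859)² = 62.7197553301²
eq3: (x − 17.767)² + (y − 14.455)² = 2.6579531894²
eq1−eq3, eq1−eq2 (x²,y² cancel):
  85.124·x − 43.414·y = 641.234314
  -44.776·x − 28.606·y = -1106.030623
det = 85.124·-28.606 − -43.414·-44.776 = -4378.962408
x = (641.234314·-28.606 − -43.414·-1106.030623) / -4378.962408 = 15.154358
y = (85.124·-1106.030623 − 641.234314·-44.776) / -4378.962408 = 14.943687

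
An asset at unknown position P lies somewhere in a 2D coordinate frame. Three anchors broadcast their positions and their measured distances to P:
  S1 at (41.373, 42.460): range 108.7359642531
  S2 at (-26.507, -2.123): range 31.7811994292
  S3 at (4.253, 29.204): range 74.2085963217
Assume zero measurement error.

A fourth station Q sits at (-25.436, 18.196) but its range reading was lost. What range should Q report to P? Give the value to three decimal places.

eq1: (x − 41.373)² + (y − 42.460)² = 108.7359642531²
eq2: (x + 26.507)² + (y + 2.123)² = 31.7811994292²
eq3: (x − 4.253)² + (y − 29.204)² = 74.2085963217²
eq3−eq1, eq3−eq2 (x²,y² cancel):
  74.240·x + 26.512·y = -3672.979050
  -61.520·x − 62.654·y = 4333.037684
det = 74.240·-62.654 − 26.512·-61.520 = -3020.414720
x = (-3672.979050·-62.654 − 26.512·4333.037684) / -3020.414720 = -38.156791
y = (74.240·4333.037684 − -3672.979050·-61.520) / -3020.414720 = -31.692021
|P − Q| = √((-38.156791 − -25.436)² + (-31.692021 − 18.196)²) = 51.484300

51.484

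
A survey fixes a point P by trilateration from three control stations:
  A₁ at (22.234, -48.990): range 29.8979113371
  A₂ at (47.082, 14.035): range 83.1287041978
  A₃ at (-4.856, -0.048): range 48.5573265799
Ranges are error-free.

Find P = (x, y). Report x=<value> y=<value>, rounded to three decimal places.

eq1: (x − 22.234)² + (y + 48.990)² = 29.8979113371²
eq2: (x − 47.082)² + (y − 14.035)² = 83.1287041978²
eq3: (x + 4.856)² + (y + 0.048)² = 48.5573265799²
eq3−eq2, eq3−eq1 (x²,y² cancel):
  103.876·x + 28.166·y = -2162.454588
  54.180·x − 97.884·y = 4334.716678
det = 103.876·-97.884 − 28.166·54.180 = -11693.832264
x = (-2162.454588·-97.884 − 28.166·4334.716678) / -11693.832264 = -7.660284
y = (103.876·4334.716678 − -2162.454588·54.180) / -11693.832264 = -48.524282

x=-7.660 y=-48.524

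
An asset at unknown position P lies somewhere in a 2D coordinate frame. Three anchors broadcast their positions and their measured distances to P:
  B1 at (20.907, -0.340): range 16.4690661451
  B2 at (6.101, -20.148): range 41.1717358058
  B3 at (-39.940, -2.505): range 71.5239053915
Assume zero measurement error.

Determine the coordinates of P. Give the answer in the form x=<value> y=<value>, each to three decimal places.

x=29.759 y=13.548

eq1: (x − 20.907)² + (y + 0.340)² = 16.4690661451²
eq2: (x − 6.101)² + (y + 20.148)² = 41.1717358058²
eq3: (x + 39.940)² + (y + 2.505)² = 71.5239053915²
eq1−eq3, eq1−eq2 (x²,y² cancel):
  -121.694·x − 4.330·y = -3680.178527
  -29.612·x − 39.616·y = -1417.935834
det = -121.694·-39.616 − -4.330·-29.612 = 4692.809544
x = (-3680.178527·-39.616 − -4.330·-1417.935834) / 4692.809544 = 29.759207
y = (-121.694·-1417.935834 − -3680.178527·-29.612) / 4692.809544 = 13.547713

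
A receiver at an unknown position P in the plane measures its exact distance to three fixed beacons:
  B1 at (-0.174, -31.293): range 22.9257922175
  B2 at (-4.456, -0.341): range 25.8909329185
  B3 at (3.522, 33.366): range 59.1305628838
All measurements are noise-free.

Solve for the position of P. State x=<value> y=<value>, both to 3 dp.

x=-20.490 y=-20.670

eq1: (x + 0.174)² + (y + 31.293)² = 22.9257922175²
eq2: (x + 4.456)² + (y + 0.341)² = 25.8909329185²
eq3: (x − 3.522)² + (y − 33.366)² = 59.1305628838²
eq2−eq1, eq2−eq3 (x²,y² cancel):
  8.564·x − 61.904·y = 1104.058367
  15.956·x + 67.414·y = -1720.360837
det = 8.564·67.414 − -61.904·15.956 = 1565.073720
x = (1104.058367·67.414 − -61.904·-1720.360837) / 1565.073720 = -20.489914
y = (8.564·-1720.360837 − 1104.058367·15.956) / 1565.073720 = -20.669650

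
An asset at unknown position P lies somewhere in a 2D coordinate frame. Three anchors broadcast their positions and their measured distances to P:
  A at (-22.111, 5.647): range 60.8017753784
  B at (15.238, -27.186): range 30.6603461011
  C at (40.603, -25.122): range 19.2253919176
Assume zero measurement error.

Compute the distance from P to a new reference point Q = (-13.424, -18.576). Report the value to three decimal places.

52.456

eq1: (x + 22.111)² + (y − 5.647)² = 60.8017753784²
eq2: (x − 15.238)² + (y + 27.186)² = 30.6603461011²
eq3: (x − 40.603)² + (y + 25.122)² = 19.2253919176²
eq1−eq2, eq1−eq3 (x²,y² cancel):
  74.698·x − 65.666·y = 3207.289376
  125.428·x − 61.538·y = 5086.173758
det = 74.698·-61.538 − -65.666·125.428 = 3639.589524
x = (3207.289376·-61.538 − -65.666·5086.173758) / 3639.589524 = 37.536791
y = (74.698·5086.173758 − 3207.289376·125.428) / 3639.589524 = -6.142694
|P − Q| = √((37.536791 − -13.424)² + (-6.142694 − -18.576)²) = 52.455594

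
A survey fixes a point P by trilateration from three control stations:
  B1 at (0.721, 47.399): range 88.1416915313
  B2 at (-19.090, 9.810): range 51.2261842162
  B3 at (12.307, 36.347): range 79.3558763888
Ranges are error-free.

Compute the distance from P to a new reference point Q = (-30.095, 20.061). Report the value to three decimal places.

64.139

eq1: (x − 0.721)² + (y − 47.399)² = 88.1416915313²
eq2: (x + 19.090)² + (y − 9.810)² = 51.2261842162²
eq3: (x − 12.307)² + (y − 36.347)² = 79.3558763888²
eq1−eq3, eq1−eq2 (x²,y² cancel):
  23.172·x − 22.104·y = 696.984285
  -39.622·x − 75.178·y = 3358.314995
det = 23.172·-75.178 − -22.104·-39.622 = -2617.829304
x = (696.984285·-75.178 − -22.104·3358.314995) / -2617.829304 = -8.340616
y = (23.172·3358.314995 − 696.984285·-39.622) / -2617.829304 = -40.275654
|P − Q| = √((-8.340616 − -30.095)² + (-40.275654 − 20.061)²) = 64.138639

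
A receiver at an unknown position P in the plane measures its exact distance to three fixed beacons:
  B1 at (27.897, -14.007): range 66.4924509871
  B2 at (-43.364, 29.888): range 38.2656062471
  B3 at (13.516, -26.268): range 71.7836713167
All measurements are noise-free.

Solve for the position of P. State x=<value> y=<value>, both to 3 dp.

x=-7.221 y=42.455

eq1: (x − 27.897)² + (y + 14.007)² = 66.4924509871²
eq2: (x + 43.364)² + (y − 29.888)² = 38.2656062471²
eq3: (x − 13.516)² + (y + 26.268)² = 71.7836713167²
eq3−eq1, eq3−eq2 (x²,y² cancel):
  28.762·x + 24.522·y = 833.398007
  -113.760·x + 112.312·y = 5589.677806
det = 28.762·112.312 − 24.522·-113.760 = 6019.940464
x = (833.398007·112.312 − 24.522·5589.677806) / 6019.940464 = -7.220916
y = (28.762·5589.677806 − 833.398007·-113.760) / 6019.940464 = 42.455182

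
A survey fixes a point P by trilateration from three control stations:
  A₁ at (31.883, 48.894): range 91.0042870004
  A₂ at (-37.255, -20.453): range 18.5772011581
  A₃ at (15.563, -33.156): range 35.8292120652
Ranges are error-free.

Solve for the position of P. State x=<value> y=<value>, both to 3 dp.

eq1: (x − 31.883)² + (y − 48.894)² = 91.0042870004²
eq2: (x + 37.255)² + (y + 20.453)² = 18.5772011581²
eq3: (x − 15.563)² + (y + 33.156)² = 35.8292120652²
eq2−eq3, eq2−eq1 (x²,y² cancel):
  105.636·x − 25.406·y = -1403.352963
  138.276·x + 138.694·y = -6335.779159
det = 105.636·138.694 − -25.406·138.276 = 18164.119440
x = (-1403.352963·138.694 − -25.406·-6335.779159) / 18164.119440 = -19.577246
y = (105.636·-6335.779159 − -1403.352963·138.276) / 18164.119440 = -26.163467

x=-19.577 y=-26.163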